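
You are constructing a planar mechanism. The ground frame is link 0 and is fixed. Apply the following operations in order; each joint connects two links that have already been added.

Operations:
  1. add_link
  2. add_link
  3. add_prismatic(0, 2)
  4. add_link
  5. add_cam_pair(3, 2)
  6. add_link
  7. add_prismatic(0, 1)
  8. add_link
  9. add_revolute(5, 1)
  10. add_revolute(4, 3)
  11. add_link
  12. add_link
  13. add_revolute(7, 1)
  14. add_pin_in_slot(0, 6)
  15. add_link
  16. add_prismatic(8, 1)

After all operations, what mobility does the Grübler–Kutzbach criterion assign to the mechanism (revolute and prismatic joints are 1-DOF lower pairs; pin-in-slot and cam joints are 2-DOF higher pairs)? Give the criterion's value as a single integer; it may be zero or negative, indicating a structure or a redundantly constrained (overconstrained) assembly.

M = 10

L=1 J1=0 J2=0
add link → L=2 J1=0 J2=0
add link → L=3 J1=0 J2=0
P@0,2 dof=1 J1 → L=3 J1=1 J2=0
add link → L=4 J1=1 J2=0
C@3,2 dof=2 J2 → L=4 J1=1 J2=1
add link → L=5 J1=1 J2=1
P@0,1 dof=1 J1 → L=5 J1=2 J2=1
add link → L=6 J1=2 J2=1
R@5,1 dof=1 J1 → L=6 J1=3 J2=1
R@4,3 dof=1 J1 → L=6 J1=4 J2=1
add link → L=7 J1=4 J2=1
add link → L=8 J1=4 J2=1
R@7,1 dof=1 J1 → L=8 J1=5 J2=1
PS@0,6 dof=2 J2 → L=8 J1=5 J2=2
add link → L=9 J1=5 J2=2
P@8,1 dof=1 J1 → L=9 J1=6 J2=2
M=3(L−1)−2J1−J2=3·8−2·6−2=10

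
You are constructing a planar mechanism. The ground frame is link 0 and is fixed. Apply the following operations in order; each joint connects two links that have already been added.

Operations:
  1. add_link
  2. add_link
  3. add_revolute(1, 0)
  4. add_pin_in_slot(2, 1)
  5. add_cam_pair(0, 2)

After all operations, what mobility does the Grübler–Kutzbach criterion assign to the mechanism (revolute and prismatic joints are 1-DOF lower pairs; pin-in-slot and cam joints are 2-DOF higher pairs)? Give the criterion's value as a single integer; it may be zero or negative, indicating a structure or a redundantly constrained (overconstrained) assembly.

[1;0;0] (link 0 is ground)
L+ [2;0;0]
L+ [3;0;0]
R(1,0)∈J1 [3;1;0]
PS(2,1)∈J2 [3;1;1]
C(0,2)∈J2 [3;1;2]
mobility = 6 − 2 − 2 = 2

M = 2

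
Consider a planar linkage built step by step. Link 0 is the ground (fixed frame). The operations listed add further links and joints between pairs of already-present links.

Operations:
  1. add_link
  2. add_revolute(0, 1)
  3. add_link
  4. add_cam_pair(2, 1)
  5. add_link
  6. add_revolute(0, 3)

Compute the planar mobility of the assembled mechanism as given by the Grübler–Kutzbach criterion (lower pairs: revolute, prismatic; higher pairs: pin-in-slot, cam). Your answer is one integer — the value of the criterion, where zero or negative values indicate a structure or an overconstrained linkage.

M = 4

(L,J1,J2)=(1,0,0); link0 fixed
link1: (2,0,0)
R 0-1 [J1]: (2,1,0)
link2: (3,1,0)
C 2-1 [J2]: (3,1,1)
link3: (4,1,1)
R 0-3 [J1]: (4,2,1)
Grübler: 3·3 − 2·2 − 1 = 4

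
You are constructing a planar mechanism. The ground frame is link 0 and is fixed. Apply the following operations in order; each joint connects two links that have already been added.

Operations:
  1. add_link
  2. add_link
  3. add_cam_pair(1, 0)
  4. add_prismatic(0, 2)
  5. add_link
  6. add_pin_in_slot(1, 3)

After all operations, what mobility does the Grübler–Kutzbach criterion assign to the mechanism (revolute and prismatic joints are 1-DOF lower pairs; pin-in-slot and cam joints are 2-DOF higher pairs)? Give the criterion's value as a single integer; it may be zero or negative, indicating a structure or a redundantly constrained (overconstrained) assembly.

ground; <1,0,0>
#1 <2,0,0>
#2 <3,0,0>
C:1↔0 J2 <3,0,1>
P:0↔2 J1 <3,1,1>
#3 <4,1,1>
PS:1↔3 J2 <4,1,2>
3×3 − 2×1 − 1×2 = 5

M = 5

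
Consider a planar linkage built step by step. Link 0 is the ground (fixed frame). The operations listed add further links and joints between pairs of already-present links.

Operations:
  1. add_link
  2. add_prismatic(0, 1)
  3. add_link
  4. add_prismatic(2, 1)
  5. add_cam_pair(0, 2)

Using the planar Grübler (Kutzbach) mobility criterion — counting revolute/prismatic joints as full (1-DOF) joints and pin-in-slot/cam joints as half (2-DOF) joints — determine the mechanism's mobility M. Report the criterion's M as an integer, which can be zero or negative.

L=1 J1=0 J2=0
add link → L=2 J1=0 J2=0
P@0,1 dof=1 J1 → L=2 J1=1 J2=0
add link → L=3 J1=1 J2=0
P@2,1 dof=1 J1 → L=3 J1=2 J2=0
C@0,2 dof=2 J2 → L=3 J1=2 J2=1
M=3(L−1)−2J1−J2=3·2−2·2−1=1

M = 1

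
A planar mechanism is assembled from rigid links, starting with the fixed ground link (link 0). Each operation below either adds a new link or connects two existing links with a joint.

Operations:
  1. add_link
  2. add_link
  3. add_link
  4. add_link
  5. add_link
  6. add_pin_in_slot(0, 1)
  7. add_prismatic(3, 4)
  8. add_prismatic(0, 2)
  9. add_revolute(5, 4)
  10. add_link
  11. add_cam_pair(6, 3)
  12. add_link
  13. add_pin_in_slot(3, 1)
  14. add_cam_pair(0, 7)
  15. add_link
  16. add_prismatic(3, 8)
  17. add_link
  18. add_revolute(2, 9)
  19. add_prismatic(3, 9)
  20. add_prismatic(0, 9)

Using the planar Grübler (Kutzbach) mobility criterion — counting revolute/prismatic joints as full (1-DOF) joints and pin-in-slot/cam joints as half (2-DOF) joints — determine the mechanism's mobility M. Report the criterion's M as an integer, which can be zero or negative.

M = 9

L=1 J1=0 J2=0
add link → L=2 J1=0 J2=0
add link → L=3 J1=0 J2=0
add link → L=4 J1=0 J2=0
add link → L=5 J1=0 J2=0
add link → L=6 J1=0 J2=0
PS@0,1 dof=2 J2 → L=6 J1=0 J2=1
P@3,4 dof=1 J1 → L=6 J1=1 J2=1
P@0,2 dof=1 J1 → L=6 J1=2 J2=1
R@5,4 dof=1 J1 → L=6 J1=3 J2=1
add link → L=7 J1=3 J2=1
C@6,3 dof=2 J2 → L=7 J1=3 J2=2
add link → L=8 J1=3 J2=2
PS@3,1 dof=2 J2 → L=8 J1=3 J2=3
C@0,7 dof=2 J2 → L=8 J1=3 J2=4
add link → L=9 J1=3 J2=4
P@3,8 dof=1 J1 → L=9 J1=4 J2=4
add link → L=10 J1=4 J2=4
R@2,9 dof=1 J1 → L=10 J1=5 J2=4
P@3,9 dof=1 J1 → L=10 J1=6 J2=4
P@0,9 dof=1 J1 → L=10 J1=7 J2=4
M=3(L−1)−2J1−J2=3·9−2·7−4=9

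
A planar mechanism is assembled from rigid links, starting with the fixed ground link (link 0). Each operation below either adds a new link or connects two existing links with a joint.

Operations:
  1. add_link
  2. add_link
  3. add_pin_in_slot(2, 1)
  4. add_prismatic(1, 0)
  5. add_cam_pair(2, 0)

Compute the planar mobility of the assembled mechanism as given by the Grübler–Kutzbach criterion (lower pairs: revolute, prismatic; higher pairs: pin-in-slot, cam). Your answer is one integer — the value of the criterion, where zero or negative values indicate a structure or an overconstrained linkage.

M = 2

[1;0;0] (link 0 is ground)
L+ [2;0;0]
L+ [3;0;0]
PS(2,1)∈J2 [3;0;1]
P(1,0)∈J1 [3;1;1]
C(2,0)∈J2 [3;1;2]
mobility = 6 − 2 − 2 = 2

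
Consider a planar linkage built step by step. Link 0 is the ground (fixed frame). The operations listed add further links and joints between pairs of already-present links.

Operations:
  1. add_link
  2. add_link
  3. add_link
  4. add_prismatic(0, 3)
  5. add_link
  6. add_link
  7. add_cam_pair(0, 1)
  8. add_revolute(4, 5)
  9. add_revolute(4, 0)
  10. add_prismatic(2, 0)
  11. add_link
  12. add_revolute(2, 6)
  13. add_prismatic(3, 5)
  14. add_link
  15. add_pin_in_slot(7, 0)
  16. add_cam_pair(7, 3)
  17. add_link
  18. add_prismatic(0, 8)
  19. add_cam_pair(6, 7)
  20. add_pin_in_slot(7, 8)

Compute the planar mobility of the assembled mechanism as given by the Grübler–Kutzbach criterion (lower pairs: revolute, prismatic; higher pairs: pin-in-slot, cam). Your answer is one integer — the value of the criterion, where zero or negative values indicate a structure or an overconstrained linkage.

M = 5

link 0 = ground. State L|J1|J2 = 1|0|0
+link1  2|0|0
+link2  3|0|0
+link3  4|0|0
P(0,3) f=1→J1  4|1|0
+link4  5|1|0
+link5  6|1|0
C(0,1) f=2→J2  6|1|1
R(4,5) f=1→J1  6|2|1
R(4,0) f=1→J1  6|3|1
P(2,0) f=1→J1  6|4|1
+link6  7|4|1
R(2,6) f=1→J1  7|5|1
P(3,5) f=1→J1  7|6|1
+link7  8|6|1
PS(7,0) f=2→J2  8|6|2
C(7,3) f=2→J2  8|6|3
+link8  9|6|3
P(0,8) f=1→J1  9|7|3
C(6,7) f=2→J2  9|7|4
PS(7,8) f=2→J2  9|7|5
M = 3(9−1)−2·7−5 = 24−14−5 = 5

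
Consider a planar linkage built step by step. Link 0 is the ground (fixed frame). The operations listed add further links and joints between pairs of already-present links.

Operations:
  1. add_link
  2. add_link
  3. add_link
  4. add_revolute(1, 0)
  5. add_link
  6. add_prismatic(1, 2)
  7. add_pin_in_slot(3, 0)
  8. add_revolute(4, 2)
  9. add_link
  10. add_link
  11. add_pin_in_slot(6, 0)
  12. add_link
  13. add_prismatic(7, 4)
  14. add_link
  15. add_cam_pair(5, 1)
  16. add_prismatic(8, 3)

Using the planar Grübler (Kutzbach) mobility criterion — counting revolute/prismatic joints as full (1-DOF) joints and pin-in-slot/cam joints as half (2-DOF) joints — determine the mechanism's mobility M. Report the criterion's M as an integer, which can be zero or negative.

M = 11

[1;0;0] (link 0 is ground)
L+ [2;0;0]
L+ [3;0;0]
L+ [4;0;0]
R(1,0)∈J1 [4;1;0]
L+ [5;1;0]
P(1,2)∈J1 [5;2;0]
PS(3,0)∈J2 [5;2;1]
R(4,2)∈J1 [5;3;1]
L+ [6;3;1]
L+ [7;3;1]
PS(6,0)∈J2 [7;3;2]
L+ [8;3;2]
P(7,4)∈J1 [8;4;2]
L+ [9;4;2]
C(5,1)∈J2 [9;4;3]
P(8,3)∈J1 [9;5;3]
mobility = 24 − 10 − 3 = 11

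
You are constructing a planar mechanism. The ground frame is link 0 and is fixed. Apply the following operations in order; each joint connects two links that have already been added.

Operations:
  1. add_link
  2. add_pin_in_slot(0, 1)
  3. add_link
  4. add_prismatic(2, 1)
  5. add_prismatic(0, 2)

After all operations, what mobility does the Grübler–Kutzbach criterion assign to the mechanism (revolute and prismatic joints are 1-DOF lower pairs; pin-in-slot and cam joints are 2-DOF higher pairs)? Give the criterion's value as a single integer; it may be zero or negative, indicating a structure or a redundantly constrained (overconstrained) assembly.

L=1 J1=0 J2=0
add link → L=2 J1=0 J2=0
PS@0,1 dof=2 J2 → L=2 J1=0 J2=1
add link → L=3 J1=0 J2=1
P@2,1 dof=1 J1 → L=3 J1=1 J2=1
P@0,2 dof=1 J1 → L=3 J1=2 J2=1
M=3(L−1)−2J1−J2=3·2−2·2−1=1

M = 1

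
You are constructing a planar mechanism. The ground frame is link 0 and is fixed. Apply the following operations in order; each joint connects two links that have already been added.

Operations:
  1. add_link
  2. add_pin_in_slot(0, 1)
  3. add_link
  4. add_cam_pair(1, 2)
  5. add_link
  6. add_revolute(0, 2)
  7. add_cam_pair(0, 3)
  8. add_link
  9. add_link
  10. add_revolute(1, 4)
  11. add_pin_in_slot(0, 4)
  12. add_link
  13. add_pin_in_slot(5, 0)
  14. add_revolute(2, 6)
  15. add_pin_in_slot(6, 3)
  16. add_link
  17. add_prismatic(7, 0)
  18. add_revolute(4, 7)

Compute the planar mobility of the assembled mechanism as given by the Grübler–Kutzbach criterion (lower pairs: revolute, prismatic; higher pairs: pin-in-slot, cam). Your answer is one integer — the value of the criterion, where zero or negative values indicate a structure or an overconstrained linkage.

L=1 J1=0 J2=0
add link → L=2 J1=0 J2=0
PS@0,1 dof=2 J2 → L=2 J1=0 J2=1
add link → L=3 J1=0 J2=1
C@1,2 dof=2 J2 → L=3 J1=0 J2=2
add link → L=4 J1=0 J2=2
R@0,2 dof=1 J1 → L=4 J1=1 J2=2
C@0,3 dof=2 J2 → L=4 J1=1 J2=3
add link → L=5 J1=1 J2=3
add link → L=6 J1=1 J2=3
R@1,4 dof=1 J1 → L=6 J1=2 J2=3
PS@0,4 dof=2 J2 → L=6 J1=2 J2=4
add link → L=7 J1=2 J2=4
PS@5,0 dof=2 J2 → L=7 J1=2 J2=5
R@2,6 dof=1 J1 → L=7 J1=3 J2=5
PS@6,3 dof=2 J2 → L=7 J1=3 J2=6
add link → L=8 J1=3 J2=6
P@7,0 dof=1 J1 → L=8 J1=4 J2=6
R@4,7 dof=1 J1 → L=8 J1=5 J2=6
M=3(L−1)−2J1−J2=3·7−2·5−6=5

M = 5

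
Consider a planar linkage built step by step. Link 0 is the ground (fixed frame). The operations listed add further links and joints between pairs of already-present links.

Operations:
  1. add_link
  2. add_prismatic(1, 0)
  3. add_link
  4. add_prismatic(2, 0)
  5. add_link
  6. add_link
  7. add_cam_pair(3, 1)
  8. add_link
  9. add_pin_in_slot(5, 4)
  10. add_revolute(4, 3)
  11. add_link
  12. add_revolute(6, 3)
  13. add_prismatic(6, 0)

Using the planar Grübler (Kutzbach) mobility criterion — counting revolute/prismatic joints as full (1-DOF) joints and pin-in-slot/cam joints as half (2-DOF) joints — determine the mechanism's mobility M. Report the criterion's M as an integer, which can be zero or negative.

(L,J1,J2)=(1,0,0); link0 fixed
link1: (2,0,0)
P 1-0 [J1]: (2,1,0)
link2: (3,1,0)
P 2-0 [J1]: (3,2,0)
link3: (4,2,0)
link4: (5,2,0)
C 3-1 [J2]: (5,2,1)
link5: (6,2,1)
PS 5-4 [J2]: (6,2,2)
R 4-3 [J1]: (6,3,2)
link6: (7,3,2)
R 6-3 [J1]: (7,4,2)
P 6-0 [J1]: (7,5,2)
Grübler: 3·6 − 2·5 − 2 = 6

M = 6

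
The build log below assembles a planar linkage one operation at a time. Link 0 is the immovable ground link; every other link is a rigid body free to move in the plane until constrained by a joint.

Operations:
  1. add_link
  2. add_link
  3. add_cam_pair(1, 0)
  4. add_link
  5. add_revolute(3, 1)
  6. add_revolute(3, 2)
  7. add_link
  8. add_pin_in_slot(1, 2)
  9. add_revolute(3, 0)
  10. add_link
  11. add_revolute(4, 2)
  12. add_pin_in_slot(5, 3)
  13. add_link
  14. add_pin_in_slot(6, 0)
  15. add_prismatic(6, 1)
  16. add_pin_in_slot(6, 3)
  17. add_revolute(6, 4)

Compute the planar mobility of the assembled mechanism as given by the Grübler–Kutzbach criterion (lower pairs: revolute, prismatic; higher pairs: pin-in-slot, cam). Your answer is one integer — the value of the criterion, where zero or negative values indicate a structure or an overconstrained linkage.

(L,J1,J2)=(1,0,0); link0 fixed
link1: (2,0,0)
link2: (3,0,0)
C 1-0 [J2]: (3,0,1)
link3: (4,0,1)
R 3-1 [J1]: (4,1,1)
R 3-2 [J1]: (4,2,1)
link4: (5,2,1)
PS 1-2 [J2]: (5,2,2)
R 3-0 [J1]: (5,3,2)
link5: (6,3,2)
R 4-2 [J1]: (6,4,2)
PS 5-3 [J2]: (6,4,3)
link6: (7,4,3)
PS 6-0 [J2]: (7,4,4)
P 6-1 [J1]: (7,5,4)
PS 6-3 [J2]: (7,5,5)
R 6-4 [J1]: (7,6,5)
Grübler: 3·6 − 2·6 − 5 = 1

M = 1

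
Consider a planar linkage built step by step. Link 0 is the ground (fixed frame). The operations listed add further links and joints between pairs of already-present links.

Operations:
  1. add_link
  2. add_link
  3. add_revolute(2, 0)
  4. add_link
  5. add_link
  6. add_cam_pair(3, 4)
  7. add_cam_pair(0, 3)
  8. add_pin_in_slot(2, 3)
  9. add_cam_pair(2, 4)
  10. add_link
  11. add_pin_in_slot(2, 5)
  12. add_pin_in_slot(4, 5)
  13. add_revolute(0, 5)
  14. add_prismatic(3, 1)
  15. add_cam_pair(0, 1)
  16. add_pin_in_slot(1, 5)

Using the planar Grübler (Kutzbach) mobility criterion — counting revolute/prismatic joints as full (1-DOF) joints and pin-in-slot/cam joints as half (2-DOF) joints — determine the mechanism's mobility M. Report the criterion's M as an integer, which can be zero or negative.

M = 1

L=1 J1=0 J2=0
add link → L=2 J1=0 J2=0
add link → L=3 J1=0 J2=0
R@2,0 dof=1 J1 → L=3 J1=1 J2=0
add link → L=4 J1=1 J2=0
add link → L=5 J1=1 J2=0
C@3,4 dof=2 J2 → L=5 J1=1 J2=1
C@0,3 dof=2 J2 → L=5 J1=1 J2=2
PS@2,3 dof=2 J2 → L=5 J1=1 J2=3
C@2,4 dof=2 J2 → L=5 J1=1 J2=4
add link → L=6 J1=1 J2=4
PS@2,5 dof=2 J2 → L=6 J1=1 J2=5
PS@4,5 dof=2 J2 → L=6 J1=1 J2=6
R@0,5 dof=1 J1 → L=6 J1=2 J2=6
P@3,1 dof=1 J1 → L=6 J1=3 J2=6
C@0,1 dof=2 J2 → L=6 J1=3 J2=7
PS@1,5 dof=2 J2 → L=6 J1=3 J2=8
M=3(L−1)−2J1−J2=3·5−2·3−8=1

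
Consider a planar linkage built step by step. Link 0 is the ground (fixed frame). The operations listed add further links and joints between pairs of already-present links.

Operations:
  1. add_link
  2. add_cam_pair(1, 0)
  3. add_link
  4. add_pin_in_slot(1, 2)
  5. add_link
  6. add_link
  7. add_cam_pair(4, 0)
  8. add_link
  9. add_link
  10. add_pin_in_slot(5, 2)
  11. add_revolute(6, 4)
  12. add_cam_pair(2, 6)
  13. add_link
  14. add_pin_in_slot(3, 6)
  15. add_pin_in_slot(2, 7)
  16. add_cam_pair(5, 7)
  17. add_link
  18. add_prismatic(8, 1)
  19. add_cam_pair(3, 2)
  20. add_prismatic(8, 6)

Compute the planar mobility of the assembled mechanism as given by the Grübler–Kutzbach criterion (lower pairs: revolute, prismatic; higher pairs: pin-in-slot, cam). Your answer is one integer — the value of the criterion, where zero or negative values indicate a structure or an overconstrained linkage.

M = 9

(L,J1,J2)=(1,0,0); link0 fixed
link1: (2,0,0)
C 1-0 [J2]: (2,0,1)
link2: (3,0,1)
PS 1-2 [J2]: (3,0,2)
link3: (4,0,2)
link4: (5,0,2)
C 4-0 [J2]: (5,0,3)
link5: (6,0,3)
link6: (7,0,3)
PS 5-2 [J2]: (7,0,4)
R 6-4 [J1]: (7,1,4)
C 2-6 [J2]: (7,1,5)
link7: (8,1,5)
PS 3-6 [J2]: (8,1,6)
PS 2-7 [J2]: (8,1,7)
C 5-7 [J2]: (8,1,8)
link8: (9,1,8)
P 8-1 [J1]: (9,2,8)
C 3-2 [J2]: (9,2,9)
P 8-6 [J1]: (9,3,9)
Grübler: 3·8 − 2·3 − 9 = 9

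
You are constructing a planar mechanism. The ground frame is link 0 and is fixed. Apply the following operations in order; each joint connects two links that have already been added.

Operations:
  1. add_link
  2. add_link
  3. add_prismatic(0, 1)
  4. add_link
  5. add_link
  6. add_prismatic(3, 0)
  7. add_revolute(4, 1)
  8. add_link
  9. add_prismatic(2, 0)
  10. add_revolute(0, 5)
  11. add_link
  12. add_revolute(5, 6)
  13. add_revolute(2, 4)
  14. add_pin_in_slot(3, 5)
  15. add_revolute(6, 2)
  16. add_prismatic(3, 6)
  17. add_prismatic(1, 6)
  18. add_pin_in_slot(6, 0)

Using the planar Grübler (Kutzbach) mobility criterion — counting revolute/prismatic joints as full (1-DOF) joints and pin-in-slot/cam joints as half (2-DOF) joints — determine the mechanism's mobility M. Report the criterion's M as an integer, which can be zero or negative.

M = -4

L=1 J1=0 J2=0
add link → L=2 J1=0 J2=0
add link → L=3 J1=0 J2=0
P@0,1 dof=1 J1 → L=3 J1=1 J2=0
add link → L=4 J1=1 J2=0
add link → L=5 J1=1 J2=0
P@3,0 dof=1 J1 → L=5 J1=2 J2=0
R@4,1 dof=1 J1 → L=5 J1=3 J2=0
add link → L=6 J1=3 J2=0
P@2,0 dof=1 J1 → L=6 J1=4 J2=0
R@0,5 dof=1 J1 → L=6 J1=5 J2=0
add link → L=7 J1=5 J2=0
R@5,6 dof=1 J1 → L=7 J1=6 J2=0
R@2,4 dof=1 J1 → L=7 J1=7 J2=0
PS@3,5 dof=2 J2 → L=7 J1=7 J2=1
R@6,2 dof=1 J1 → L=7 J1=8 J2=1
P@3,6 dof=1 J1 → L=7 J1=9 J2=1
P@1,6 dof=1 J1 → L=7 J1=10 J2=1
PS@6,0 dof=2 J2 → L=7 J1=10 J2=2
M=3(L−1)−2J1−J2=3·6−2·10−2=-4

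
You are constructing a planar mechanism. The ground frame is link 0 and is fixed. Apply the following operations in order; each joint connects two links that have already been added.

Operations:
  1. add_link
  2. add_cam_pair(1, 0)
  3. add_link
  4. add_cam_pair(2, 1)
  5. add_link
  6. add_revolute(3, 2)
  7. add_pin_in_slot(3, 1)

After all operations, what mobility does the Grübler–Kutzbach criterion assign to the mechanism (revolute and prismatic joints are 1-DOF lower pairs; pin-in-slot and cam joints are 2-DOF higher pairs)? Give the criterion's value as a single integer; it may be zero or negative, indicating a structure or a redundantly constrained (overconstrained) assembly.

[1;0;0] (link 0 is ground)
L+ [2;0;0]
C(1,0)∈J2 [2;0;1]
L+ [3;0;1]
C(2,1)∈J2 [3;0;2]
L+ [4;0;2]
R(3,2)∈J1 [4;1;2]
PS(3,1)∈J2 [4;1;3]
mobility = 9 − 2 − 3 = 4

M = 4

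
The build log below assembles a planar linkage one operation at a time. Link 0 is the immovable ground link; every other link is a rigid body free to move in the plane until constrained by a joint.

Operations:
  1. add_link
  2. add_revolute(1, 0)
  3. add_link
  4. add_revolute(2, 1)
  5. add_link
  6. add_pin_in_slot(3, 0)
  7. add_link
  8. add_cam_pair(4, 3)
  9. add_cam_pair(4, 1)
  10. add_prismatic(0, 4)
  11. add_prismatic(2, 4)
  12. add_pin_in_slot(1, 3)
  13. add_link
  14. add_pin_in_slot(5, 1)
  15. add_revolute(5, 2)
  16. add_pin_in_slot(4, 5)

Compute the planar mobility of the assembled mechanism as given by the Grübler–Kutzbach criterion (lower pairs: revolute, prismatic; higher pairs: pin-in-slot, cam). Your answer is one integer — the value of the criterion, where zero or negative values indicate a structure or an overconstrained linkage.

M = -1

ground; <1,0,0>
#1 <2,0,0>
R:1↔0 J1 <2,1,0>
#2 <3,1,0>
R:2↔1 J1 <3,2,0>
#3 <4,2,0>
PS:3↔0 J2 <4,2,1>
#4 <5,2,1>
C:4↔3 J2 <5,2,2>
C:4↔1 J2 <5,2,3>
P:0↔4 J1 <5,3,3>
P:2↔4 J1 <5,4,3>
PS:1↔3 J2 <5,4,4>
#5 <6,4,4>
PS:5↔1 J2 <6,4,5>
R:5↔2 J1 <6,5,5>
PS:4↔5 J2 <6,5,6>
3×5 − 2×5 − 1×6 = -1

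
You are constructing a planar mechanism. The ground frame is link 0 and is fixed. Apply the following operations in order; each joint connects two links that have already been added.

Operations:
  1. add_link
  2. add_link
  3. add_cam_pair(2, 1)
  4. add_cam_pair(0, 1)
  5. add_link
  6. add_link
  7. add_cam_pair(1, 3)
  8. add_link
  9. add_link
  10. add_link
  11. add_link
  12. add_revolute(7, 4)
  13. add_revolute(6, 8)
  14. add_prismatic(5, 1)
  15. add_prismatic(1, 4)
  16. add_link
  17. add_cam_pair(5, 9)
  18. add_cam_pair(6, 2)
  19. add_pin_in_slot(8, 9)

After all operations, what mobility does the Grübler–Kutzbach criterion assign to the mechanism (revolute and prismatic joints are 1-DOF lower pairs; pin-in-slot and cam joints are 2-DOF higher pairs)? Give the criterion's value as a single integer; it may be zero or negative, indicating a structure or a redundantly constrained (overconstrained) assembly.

M = 13

(L,J1,J2)=(1,0,0); link0 fixed
link1: (2,0,0)
link2: (3,0,0)
C 2-1 [J2]: (3,0,1)
C 0-1 [J2]: (3,0,2)
link3: (4,0,2)
link4: (5,0,2)
C 1-3 [J2]: (5,0,3)
link5: (6,0,3)
link6: (7,0,3)
link7: (8,0,3)
link8: (9,0,3)
R 7-4 [J1]: (9,1,3)
R 6-8 [J1]: (9,2,3)
P 5-1 [J1]: (9,3,3)
P 1-4 [J1]: (9,4,3)
link9: (10,4,3)
C 5-9 [J2]: (10,4,4)
C 6-2 [J2]: (10,4,5)
PS 8-9 [J2]: (10,4,6)
Grübler: 3·9 − 2·4 − 6 = 13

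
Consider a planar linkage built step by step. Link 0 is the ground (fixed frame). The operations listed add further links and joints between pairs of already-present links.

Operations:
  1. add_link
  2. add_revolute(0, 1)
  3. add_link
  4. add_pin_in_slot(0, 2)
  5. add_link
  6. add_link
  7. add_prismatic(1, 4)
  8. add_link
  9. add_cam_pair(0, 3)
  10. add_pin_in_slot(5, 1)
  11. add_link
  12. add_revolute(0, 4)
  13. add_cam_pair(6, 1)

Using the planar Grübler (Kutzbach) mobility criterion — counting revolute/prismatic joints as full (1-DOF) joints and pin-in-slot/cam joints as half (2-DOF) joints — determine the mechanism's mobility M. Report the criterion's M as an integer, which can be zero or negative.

M = 8

L=1 J1=0 J2=0
add link → L=2 J1=0 J2=0
R@0,1 dof=1 J1 → L=2 J1=1 J2=0
add link → L=3 J1=1 J2=0
PS@0,2 dof=2 J2 → L=3 J1=1 J2=1
add link → L=4 J1=1 J2=1
add link → L=5 J1=1 J2=1
P@1,4 dof=1 J1 → L=5 J1=2 J2=1
add link → L=6 J1=2 J2=1
C@0,3 dof=2 J2 → L=6 J1=2 J2=2
PS@5,1 dof=2 J2 → L=6 J1=2 J2=3
add link → L=7 J1=2 J2=3
R@0,4 dof=1 J1 → L=7 J1=3 J2=3
C@6,1 dof=2 J2 → L=7 J1=3 J2=4
M=3(L−1)−2J1−J2=3·6−2·3−4=8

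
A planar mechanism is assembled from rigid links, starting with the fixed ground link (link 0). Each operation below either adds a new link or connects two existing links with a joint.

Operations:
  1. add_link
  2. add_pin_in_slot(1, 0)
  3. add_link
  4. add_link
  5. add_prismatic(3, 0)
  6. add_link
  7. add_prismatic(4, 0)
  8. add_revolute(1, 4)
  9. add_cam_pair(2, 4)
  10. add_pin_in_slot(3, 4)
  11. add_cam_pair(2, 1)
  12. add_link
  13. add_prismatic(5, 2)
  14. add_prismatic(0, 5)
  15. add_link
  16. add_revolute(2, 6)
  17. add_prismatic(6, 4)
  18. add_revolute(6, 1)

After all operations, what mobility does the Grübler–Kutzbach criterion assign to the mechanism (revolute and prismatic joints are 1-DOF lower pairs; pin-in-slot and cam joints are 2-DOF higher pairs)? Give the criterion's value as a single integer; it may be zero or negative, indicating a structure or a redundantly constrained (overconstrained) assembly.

ground; <1,0,0>
#1 <2,0,0>
PS:1↔0 J2 <2,0,1>
#2 <3,0,1>
#3 <4,0,1>
P:3↔0 J1 <4,1,1>
#4 <5,1,1>
P:4↔0 J1 <5,2,1>
R:1↔4 J1 <5,3,1>
C:2↔4 J2 <5,3,2>
PS:3↔4 J2 <5,3,3>
C:2↔1 J2 <5,3,4>
#5 <6,3,4>
P:5↔2 J1 <6,4,4>
P:0↔5 J1 <6,5,4>
#6 <7,5,4>
R:2↔6 J1 <7,6,4>
P:6↔4 J1 <7,7,4>
R:6↔1 J1 <7,8,4>
3×6 − 2×8 − 1×4 = -2

M = -2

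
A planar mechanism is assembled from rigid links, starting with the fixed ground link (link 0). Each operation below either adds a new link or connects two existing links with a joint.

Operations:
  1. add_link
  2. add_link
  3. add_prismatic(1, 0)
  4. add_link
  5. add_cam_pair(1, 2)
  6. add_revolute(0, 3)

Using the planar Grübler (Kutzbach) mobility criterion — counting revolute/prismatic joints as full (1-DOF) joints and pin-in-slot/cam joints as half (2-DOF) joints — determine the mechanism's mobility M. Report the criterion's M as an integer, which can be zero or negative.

M = 4

L=1 J1=0 J2=0
add link → L=2 J1=0 J2=0
add link → L=3 J1=0 J2=0
P@1,0 dof=1 J1 → L=3 J1=1 J2=0
add link → L=4 J1=1 J2=0
C@1,2 dof=2 J2 → L=4 J1=1 J2=1
R@0,3 dof=1 J1 → L=4 J1=2 J2=1
M=3(L−1)−2J1−J2=3·3−2·2−1=4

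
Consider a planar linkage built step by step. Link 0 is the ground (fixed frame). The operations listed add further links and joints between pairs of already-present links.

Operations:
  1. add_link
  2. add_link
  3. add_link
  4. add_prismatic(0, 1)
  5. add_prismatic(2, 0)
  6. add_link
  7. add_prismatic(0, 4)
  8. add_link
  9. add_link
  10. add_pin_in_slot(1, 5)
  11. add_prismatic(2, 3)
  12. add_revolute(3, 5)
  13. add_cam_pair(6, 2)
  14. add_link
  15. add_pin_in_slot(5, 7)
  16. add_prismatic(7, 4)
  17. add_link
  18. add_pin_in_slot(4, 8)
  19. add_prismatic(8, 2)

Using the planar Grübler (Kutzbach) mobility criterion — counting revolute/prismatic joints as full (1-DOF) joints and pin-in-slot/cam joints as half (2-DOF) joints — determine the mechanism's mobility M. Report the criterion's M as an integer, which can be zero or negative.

M = 6

L=1 J1=0 J2=0
add link → L=2 J1=0 J2=0
add link → L=3 J1=0 J2=0
add link → L=4 J1=0 J2=0
P@0,1 dof=1 J1 → L=4 J1=1 J2=0
P@2,0 dof=1 J1 → L=4 J1=2 J2=0
add link → L=5 J1=2 J2=0
P@0,4 dof=1 J1 → L=5 J1=3 J2=0
add link → L=6 J1=3 J2=0
add link → L=7 J1=3 J2=0
PS@1,5 dof=2 J2 → L=7 J1=3 J2=1
P@2,3 dof=1 J1 → L=7 J1=4 J2=1
R@3,5 dof=1 J1 → L=7 J1=5 J2=1
C@6,2 dof=2 J2 → L=7 J1=5 J2=2
add link → L=8 J1=5 J2=2
PS@5,7 dof=2 J2 → L=8 J1=5 J2=3
P@7,4 dof=1 J1 → L=8 J1=6 J2=3
add link → L=9 J1=6 J2=3
PS@4,8 dof=2 J2 → L=9 J1=6 J2=4
P@8,2 dof=1 J1 → L=9 J1=7 J2=4
M=3(L−1)−2J1−J2=3·8−2·7−4=6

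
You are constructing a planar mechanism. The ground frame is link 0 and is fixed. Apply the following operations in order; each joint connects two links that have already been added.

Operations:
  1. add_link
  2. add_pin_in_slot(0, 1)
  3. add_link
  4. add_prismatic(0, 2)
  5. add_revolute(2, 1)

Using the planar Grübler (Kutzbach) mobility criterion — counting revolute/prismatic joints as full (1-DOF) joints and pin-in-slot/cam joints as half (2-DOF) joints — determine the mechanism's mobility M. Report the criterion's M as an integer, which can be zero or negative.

M = 1

[1;0;0] (link 0 is ground)
L+ [2;0;0]
PS(0,1)∈J2 [2;0;1]
L+ [3;0;1]
P(0,2)∈J1 [3;1;1]
R(2,1)∈J1 [3;2;1]
mobility = 6 − 4 − 1 = 1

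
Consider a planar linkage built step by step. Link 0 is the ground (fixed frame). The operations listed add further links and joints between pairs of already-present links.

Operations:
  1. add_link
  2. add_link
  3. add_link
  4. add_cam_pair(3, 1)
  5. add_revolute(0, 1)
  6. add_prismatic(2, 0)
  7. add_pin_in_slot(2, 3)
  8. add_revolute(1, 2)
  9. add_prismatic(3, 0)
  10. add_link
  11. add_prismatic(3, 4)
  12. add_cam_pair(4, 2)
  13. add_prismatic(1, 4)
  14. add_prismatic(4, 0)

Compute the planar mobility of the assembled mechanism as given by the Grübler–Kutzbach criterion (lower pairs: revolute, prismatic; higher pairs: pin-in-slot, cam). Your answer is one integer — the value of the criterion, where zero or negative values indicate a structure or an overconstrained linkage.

M = -5

L=1 J1=0 J2=0
add link → L=2 J1=0 J2=0
add link → L=3 J1=0 J2=0
add link → L=4 J1=0 J2=0
C@3,1 dof=2 J2 → L=4 J1=0 J2=1
R@0,1 dof=1 J1 → L=4 J1=1 J2=1
P@2,0 dof=1 J1 → L=4 J1=2 J2=1
PS@2,3 dof=2 J2 → L=4 J1=2 J2=2
R@1,2 dof=1 J1 → L=4 J1=3 J2=2
P@3,0 dof=1 J1 → L=4 J1=4 J2=2
add link → L=5 J1=4 J2=2
P@3,4 dof=1 J1 → L=5 J1=5 J2=2
C@4,2 dof=2 J2 → L=5 J1=5 J2=3
P@1,4 dof=1 J1 → L=5 J1=6 J2=3
P@4,0 dof=1 J1 → L=5 J1=7 J2=3
M=3(L−1)−2J1−J2=3·4−2·7−3=-5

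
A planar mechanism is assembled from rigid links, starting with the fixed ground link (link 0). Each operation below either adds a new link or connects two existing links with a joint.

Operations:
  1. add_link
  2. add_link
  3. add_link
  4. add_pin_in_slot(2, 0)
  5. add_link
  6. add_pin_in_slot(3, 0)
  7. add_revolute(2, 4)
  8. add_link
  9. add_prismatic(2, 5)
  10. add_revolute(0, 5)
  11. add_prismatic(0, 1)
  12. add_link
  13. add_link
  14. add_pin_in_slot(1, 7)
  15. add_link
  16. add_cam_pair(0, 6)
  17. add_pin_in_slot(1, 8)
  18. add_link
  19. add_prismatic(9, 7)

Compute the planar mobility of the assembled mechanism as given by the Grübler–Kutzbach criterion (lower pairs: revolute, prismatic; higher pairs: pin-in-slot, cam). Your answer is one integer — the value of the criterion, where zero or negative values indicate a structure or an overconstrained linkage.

M = 12

L=1 J1=0 J2=0
add link → L=2 J1=0 J2=0
add link → L=3 J1=0 J2=0
add link → L=4 J1=0 J2=0
PS@2,0 dof=2 J2 → L=4 J1=0 J2=1
add link → L=5 J1=0 J2=1
PS@3,0 dof=2 J2 → L=5 J1=0 J2=2
R@2,4 dof=1 J1 → L=5 J1=1 J2=2
add link → L=6 J1=1 J2=2
P@2,5 dof=1 J1 → L=6 J1=2 J2=2
R@0,5 dof=1 J1 → L=6 J1=3 J2=2
P@0,1 dof=1 J1 → L=6 J1=4 J2=2
add link → L=7 J1=4 J2=2
add link → L=8 J1=4 J2=2
PS@1,7 dof=2 J2 → L=8 J1=4 J2=3
add link → L=9 J1=4 J2=3
C@0,6 dof=2 J2 → L=9 J1=4 J2=4
PS@1,8 dof=2 J2 → L=9 J1=4 J2=5
add link → L=10 J1=4 J2=5
P@9,7 dof=1 J1 → L=10 J1=5 J2=5
M=3(L−1)−2J1−J2=3·9−2·5−5=12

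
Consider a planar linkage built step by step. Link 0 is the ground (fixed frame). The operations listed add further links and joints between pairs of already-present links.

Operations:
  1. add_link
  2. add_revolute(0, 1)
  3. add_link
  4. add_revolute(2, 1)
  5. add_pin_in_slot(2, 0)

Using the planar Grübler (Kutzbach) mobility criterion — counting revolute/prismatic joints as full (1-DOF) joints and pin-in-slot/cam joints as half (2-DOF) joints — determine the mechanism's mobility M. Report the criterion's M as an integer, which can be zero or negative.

M = 1

[1;0;0] (link 0 is ground)
L+ [2;0;0]
R(0,1)∈J1 [2;1;0]
L+ [3;1;0]
R(2,1)∈J1 [3;2;0]
PS(2,0)∈J2 [3;2;1]
mobility = 6 − 4 − 1 = 1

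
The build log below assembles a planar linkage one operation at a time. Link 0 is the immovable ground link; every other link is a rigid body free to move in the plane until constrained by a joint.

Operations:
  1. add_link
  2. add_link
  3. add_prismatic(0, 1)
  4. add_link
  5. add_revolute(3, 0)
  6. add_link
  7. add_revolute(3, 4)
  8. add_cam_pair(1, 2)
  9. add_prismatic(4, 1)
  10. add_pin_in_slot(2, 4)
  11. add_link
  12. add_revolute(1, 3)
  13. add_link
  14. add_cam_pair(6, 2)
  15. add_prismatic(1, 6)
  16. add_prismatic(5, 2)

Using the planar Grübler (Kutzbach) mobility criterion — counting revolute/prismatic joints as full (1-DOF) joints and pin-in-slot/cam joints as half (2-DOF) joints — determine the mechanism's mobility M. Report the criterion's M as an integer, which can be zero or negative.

M = 1

[1;0;0] (link 0 is ground)
L+ [2;0;0]
L+ [3;0;0]
P(0,1)∈J1 [3;1;0]
L+ [4;1;0]
R(3,0)∈J1 [4;2;0]
L+ [5;2;0]
R(3,4)∈J1 [5;3;0]
C(1,2)∈J2 [5;3;1]
P(4,1)∈J1 [5;4;1]
PS(2,4)∈J2 [5;4;2]
L+ [6;4;2]
R(1,3)∈J1 [6;5;2]
L+ [7;5;2]
C(6,2)∈J2 [7;5;3]
P(1,6)∈J1 [7;6;3]
P(5,2)∈J1 [7;7;3]
mobility = 18 − 14 − 3 = 1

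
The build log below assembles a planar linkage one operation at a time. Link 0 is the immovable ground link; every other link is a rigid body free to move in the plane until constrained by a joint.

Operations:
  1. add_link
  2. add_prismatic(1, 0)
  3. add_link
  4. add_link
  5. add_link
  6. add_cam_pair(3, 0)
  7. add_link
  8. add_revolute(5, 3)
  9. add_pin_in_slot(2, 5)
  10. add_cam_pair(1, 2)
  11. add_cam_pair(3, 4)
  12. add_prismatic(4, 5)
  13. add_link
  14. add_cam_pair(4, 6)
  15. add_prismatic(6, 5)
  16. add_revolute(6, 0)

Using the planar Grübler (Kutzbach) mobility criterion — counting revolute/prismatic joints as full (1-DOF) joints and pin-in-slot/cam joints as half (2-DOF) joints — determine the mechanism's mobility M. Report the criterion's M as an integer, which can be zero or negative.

M = 3

link 0 = ground. State L|J1|J2 = 1|0|0
+link1  2|0|0
P(1,0) f=1→J1  2|1|0
+link2  3|1|0
+link3  4|1|0
+link4  5|1|0
C(3,0) f=2→J2  5|1|1
+link5  6|1|1
R(5,3) f=1→J1  6|2|1
PS(2,5) f=2→J2  6|2|2
C(1,2) f=2→J2  6|2|3
C(3,4) f=2→J2  6|2|4
P(4,5) f=1→J1  6|3|4
+link6  7|3|4
C(4,6) f=2→J2  7|3|5
P(6,5) f=1→J1  7|4|5
R(6,0) f=1→J1  7|5|5
M = 3(7−1)−2·5−5 = 18−10−5 = 3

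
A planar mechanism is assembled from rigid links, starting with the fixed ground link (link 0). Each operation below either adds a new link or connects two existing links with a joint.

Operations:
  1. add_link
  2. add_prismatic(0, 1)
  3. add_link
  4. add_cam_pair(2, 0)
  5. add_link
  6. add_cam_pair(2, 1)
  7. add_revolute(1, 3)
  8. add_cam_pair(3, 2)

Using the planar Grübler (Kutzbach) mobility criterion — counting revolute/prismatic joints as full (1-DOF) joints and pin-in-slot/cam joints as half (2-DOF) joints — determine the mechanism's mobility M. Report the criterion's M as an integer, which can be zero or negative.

(L,J1,J2)=(1,0,0); link0 fixed
link1: (2,0,0)
P 0-1 [J1]: (2,1,0)
link2: (3,1,0)
C 2-0 [J2]: (3,1,1)
link3: (4,1,1)
C 2-1 [J2]: (4,1,2)
R 1-3 [J1]: (4,2,2)
C 3-2 [J2]: (4,2,3)
Grübler: 3·3 − 2·2 − 3 = 2

M = 2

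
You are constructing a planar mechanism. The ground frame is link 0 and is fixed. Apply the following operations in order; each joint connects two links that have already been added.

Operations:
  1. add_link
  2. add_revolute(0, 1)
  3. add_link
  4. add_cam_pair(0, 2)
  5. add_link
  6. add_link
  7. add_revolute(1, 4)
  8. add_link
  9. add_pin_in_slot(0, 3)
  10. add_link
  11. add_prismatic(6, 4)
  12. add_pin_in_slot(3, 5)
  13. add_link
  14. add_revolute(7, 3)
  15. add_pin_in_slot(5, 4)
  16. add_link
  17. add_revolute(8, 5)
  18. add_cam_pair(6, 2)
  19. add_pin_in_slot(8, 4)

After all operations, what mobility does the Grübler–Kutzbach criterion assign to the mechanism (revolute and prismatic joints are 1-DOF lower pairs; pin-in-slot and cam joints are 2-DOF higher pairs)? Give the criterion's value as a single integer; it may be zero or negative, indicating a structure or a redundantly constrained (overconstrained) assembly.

M = 8

link 0 = ground. State L|J1|J2 = 1|0|0
+link1  2|0|0
R(0,1) f=1→J1  2|1|0
+link2  3|1|0
C(0,2) f=2→J2  3|1|1
+link3  4|1|1
+link4  5|1|1
R(1,4) f=1→J1  5|2|1
+link5  6|2|1
PS(0,3) f=2→J2  6|2|2
+link6  7|2|2
P(6,4) f=1→J1  7|3|2
PS(3,5) f=2→J2  7|3|3
+link7  8|3|3
R(7,3) f=1→J1  8|4|3
PS(5,4) f=2→J2  8|4|4
+link8  9|4|4
R(8,5) f=1→J1  9|5|4
C(6,2) f=2→J2  9|5|5
PS(8,4) f=2→J2  9|5|6
M = 3(9−1)−2·5−6 = 24−10−6 = 8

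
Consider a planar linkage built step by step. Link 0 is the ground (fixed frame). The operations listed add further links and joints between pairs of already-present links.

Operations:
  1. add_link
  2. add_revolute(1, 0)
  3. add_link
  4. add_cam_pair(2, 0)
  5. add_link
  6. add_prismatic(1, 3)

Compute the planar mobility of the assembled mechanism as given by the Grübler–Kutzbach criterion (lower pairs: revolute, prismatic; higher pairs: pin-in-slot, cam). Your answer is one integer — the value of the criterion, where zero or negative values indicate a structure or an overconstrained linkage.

M = 4

L=1 J1=0 J2=0
add link → L=2 J1=0 J2=0
R@1,0 dof=1 J1 → L=2 J1=1 J2=0
add link → L=3 J1=1 J2=0
C@2,0 dof=2 J2 → L=3 J1=1 J2=1
add link → L=4 J1=1 J2=1
P@1,3 dof=1 J1 → L=4 J1=2 J2=1
M=3(L−1)−2J1−J2=3·3−2·2−1=4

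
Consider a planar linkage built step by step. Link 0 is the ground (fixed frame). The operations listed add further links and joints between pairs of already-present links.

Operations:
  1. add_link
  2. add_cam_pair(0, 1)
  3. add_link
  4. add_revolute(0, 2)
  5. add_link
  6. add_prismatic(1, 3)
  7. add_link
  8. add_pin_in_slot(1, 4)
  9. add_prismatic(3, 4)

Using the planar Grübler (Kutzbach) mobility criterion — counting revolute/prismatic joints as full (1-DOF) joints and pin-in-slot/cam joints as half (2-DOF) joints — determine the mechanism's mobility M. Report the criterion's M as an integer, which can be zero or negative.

link 0 = ground. State L|J1|J2 = 1|0|0
+link1  2|0|0
C(0,1) f=2→J2  2|0|1
+link2  3|0|1
R(0,2) f=1→J1  3|1|1
+link3  4|1|1
P(1,3) f=1→J1  4|2|1
+link4  5|2|1
PS(1,4) f=2→J2  5|2|2
P(3,4) f=1→J1  5|3|2
M = 3(5−1)−2·3−2 = 12−6−2 = 4

M = 4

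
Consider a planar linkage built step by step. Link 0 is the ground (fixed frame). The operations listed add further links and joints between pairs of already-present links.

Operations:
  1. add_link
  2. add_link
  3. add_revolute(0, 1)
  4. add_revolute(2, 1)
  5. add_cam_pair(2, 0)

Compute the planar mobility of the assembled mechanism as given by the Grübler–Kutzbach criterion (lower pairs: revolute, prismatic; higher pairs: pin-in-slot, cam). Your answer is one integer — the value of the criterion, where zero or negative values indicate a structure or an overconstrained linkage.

[1;0;0] (link 0 is ground)
L+ [2;0;0]
L+ [3;0;0]
R(0,1)∈J1 [3;1;0]
R(2,1)∈J1 [3;2;0]
C(2,0)∈J2 [3;2;1]
mobility = 6 − 4 − 1 = 1

M = 1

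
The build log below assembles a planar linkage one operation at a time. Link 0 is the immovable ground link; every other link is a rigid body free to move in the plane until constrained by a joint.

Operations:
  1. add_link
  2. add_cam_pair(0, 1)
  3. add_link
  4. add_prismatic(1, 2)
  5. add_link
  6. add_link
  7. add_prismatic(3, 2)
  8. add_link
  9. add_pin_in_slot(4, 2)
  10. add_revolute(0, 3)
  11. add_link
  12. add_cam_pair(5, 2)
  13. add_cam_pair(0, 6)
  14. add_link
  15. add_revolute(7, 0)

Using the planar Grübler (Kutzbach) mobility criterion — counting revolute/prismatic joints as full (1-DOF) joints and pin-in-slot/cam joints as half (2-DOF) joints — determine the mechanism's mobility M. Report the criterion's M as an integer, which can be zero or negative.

M = 9

link 0 = ground. State L|J1|J2 = 1|0|0
+link1  2|0|0
C(0,1) f=2→J2  2|0|1
+link2  3|0|1
P(1,2) f=1→J1  3|1|1
+link3  4|1|1
+link4  5|1|1
P(3,2) f=1→J1  5|2|1
+link5  6|2|1
PS(4,2) f=2→J2  6|2|2
R(0,3) f=1→J1  6|3|2
+link6  7|3|2
C(5,2) f=2→J2  7|3|3
C(0,6) f=2→J2  7|3|4
+link7  8|3|4
R(7,0) f=1→J1  8|4|4
M = 3(8−1)−2·4−4 = 21−8−4 = 9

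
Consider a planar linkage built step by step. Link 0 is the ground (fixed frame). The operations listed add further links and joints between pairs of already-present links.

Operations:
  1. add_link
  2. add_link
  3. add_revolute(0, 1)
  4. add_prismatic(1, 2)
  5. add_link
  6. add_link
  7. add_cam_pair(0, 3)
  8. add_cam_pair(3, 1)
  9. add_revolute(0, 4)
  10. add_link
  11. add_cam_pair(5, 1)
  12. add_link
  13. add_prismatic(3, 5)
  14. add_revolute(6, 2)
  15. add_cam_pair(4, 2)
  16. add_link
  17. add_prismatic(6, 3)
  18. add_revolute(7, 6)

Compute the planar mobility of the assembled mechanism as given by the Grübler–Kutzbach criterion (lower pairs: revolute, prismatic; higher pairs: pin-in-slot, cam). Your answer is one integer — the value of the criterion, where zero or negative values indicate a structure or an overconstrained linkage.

M = 3

(L,J1,J2)=(1,0,0); link0 fixed
link1: (2,0,0)
link2: (3,0,0)
R 0-1 [J1]: (3,1,0)
P 1-2 [J1]: (3,2,0)
link3: (4,2,0)
link4: (5,2,0)
C 0-3 [J2]: (5,2,1)
C 3-1 [J2]: (5,2,2)
R 0-4 [J1]: (5,3,2)
link5: (6,3,2)
C 5-1 [J2]: (6,3,3)
link6: (7,3,3)
P 3-5 [J1]: (7,4,3)
R 6-2 [J1]: (7,5,3)
C 4-2 [J2]: (7,5,4)
link7: (8,5,4)
P 6-3 [J1]: (8,6,4)
R 7-6 [J1]: (8,7,4)
Grübler: 3·7 − 2·7 − 4 = 3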